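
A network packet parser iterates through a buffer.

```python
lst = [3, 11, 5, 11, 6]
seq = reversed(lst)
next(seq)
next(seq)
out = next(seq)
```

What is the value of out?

Step 1: reversed([3, 11, 5, 11, 6]) gives iterator: [6, 11, 5, 11, 3].
Step 2: First next() = 6, second next() = 11.
Step 3: Third next() = 5.
Therefore out = 5.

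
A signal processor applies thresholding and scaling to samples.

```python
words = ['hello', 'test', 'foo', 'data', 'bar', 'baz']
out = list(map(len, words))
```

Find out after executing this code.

Step 1: Map len() to each word:
  'hello' -> 5
  'test' -> 4
  'foo' -> 3
  'data' -> 4
  'bar' -> 3
  'baz' -> 3
Therefore out = [5, 4, 3, 4, 3, 3].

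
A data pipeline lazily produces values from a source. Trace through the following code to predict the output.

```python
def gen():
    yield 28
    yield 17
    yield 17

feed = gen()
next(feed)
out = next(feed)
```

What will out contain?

Step 1: gen() creates a generator.
Step 2: next(feed) yields 28 (consumed and discarded).
Step 3: next(feed) yields 17, assigned to out.
Therefore out = 17.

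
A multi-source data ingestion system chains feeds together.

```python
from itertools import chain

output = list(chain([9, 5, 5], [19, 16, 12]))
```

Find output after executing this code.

Step 1: chain() concatenates iterables: [9, 5, 5] + [19, 16, 12].
Therefore output = [9, 5, 5, 19, 16, 12].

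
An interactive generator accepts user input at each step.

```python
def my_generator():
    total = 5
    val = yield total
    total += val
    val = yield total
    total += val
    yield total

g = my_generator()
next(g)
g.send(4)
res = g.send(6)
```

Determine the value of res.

Step 1: next() -> yield total=5.
Step 2: send(4) -> val=4, total = 5+4 = 9, yield 9.
Step 3: send(6) -> val=6, total = 9+6 = 15, yield 15.
Therefore res = 15.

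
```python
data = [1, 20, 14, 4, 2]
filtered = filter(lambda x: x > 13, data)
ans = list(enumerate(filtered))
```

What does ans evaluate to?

Step 1: Filter [1, 20, 14, 4, 2] for > 13: [20, 14].
Step 2: enumerate re-indexes from 0: [(0, 20), (1, 14)].
Therefore ans = [(0, 20), (1, 14)].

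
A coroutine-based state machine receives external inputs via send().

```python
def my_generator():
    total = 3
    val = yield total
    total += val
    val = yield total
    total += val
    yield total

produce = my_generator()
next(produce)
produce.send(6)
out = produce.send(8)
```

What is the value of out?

Step 1: next() -> yield total=3.
Step 2: send(6) -> val=6, total = 3+6 = 9, yield 9.
Step 3: send(8) -> val=8, total = 9+8 = 17, yield 17.
Therefore out = 17.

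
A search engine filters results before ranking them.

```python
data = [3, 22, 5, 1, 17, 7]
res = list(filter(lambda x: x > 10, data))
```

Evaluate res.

Step 1: Filter elements > 10:
  3: removed
  22: kept
  5: removed
  1: removed
  17: kept
  7: removed
Therefore res = [22, 17].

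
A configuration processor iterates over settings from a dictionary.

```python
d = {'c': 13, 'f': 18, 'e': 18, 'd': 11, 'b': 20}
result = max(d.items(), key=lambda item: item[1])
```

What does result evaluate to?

Step 1: Find item with maximum value:
  ('c', 13)
  ('f', 18)
  ('e', 18)
  ('d', 11)
  ('b', 20)
Step 2: Maximum value is 20 at key 'b'.
Therefore result = ('b', 20).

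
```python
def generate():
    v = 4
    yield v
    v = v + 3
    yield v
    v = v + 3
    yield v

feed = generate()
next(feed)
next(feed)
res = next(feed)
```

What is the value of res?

Step 1: Trace through generator execution:
  Yield 1: v starts at 4, yield 4
  Yield 2: v = 4 + 3 = 7, yield 7
  Yield 3: v = 7 + 3 = 10, yield 10
Step 2: First next() gets 4, second next() gets the second value, third next() yields 10.
Therefore res = 10.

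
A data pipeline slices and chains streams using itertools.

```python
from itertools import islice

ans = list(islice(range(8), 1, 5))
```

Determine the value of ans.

Step 1: islice(range(8), 1, 5) takes elements at indices [1, 5).
Step 2: Elements: [1, 2, 3, 4].
Therefore ans = [1, 2, 3, 4].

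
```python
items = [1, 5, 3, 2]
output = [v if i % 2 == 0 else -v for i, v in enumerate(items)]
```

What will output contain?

Step 1: For each (i, v), keep v if i is even, negate if odd:
  i=0 (even): keep 1
  i=1 (odd): negate to -5
  i=2 (even): keep 3
  i=3 (odd): negate to -2
Therefore output = [1, -5, 3, -2].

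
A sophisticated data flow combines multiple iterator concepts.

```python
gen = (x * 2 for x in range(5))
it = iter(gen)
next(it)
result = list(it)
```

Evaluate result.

Step 1: Generator produces [0, 2, 4, 6, 8].
Step 2: next(it) consumes first element (0).
Step 3: list(it) collects remaining: [2, 4, 6, 8].
Therefore result = [2, 4, 6, 8].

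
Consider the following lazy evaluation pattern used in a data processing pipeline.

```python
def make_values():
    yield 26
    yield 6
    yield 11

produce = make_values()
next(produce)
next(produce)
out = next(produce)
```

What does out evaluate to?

Step 1: make_values() creates a generator.
Step 2: next(produce) yields 26 (consumed and discarded).
Step 3: next(produce) yields 6 (consumed and discarded).
Step 4: next(produce) yields 11, assigned to out.
Therefore out = 11.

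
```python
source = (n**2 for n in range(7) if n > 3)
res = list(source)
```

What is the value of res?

Step 1: For range(7), keep n > 3, then square:
  n=0: 0 <= 3, excluded
  n=1: 1 <= 3, excluded
  n=2: 2 <= 3, excluded
  n=3: 3 <= 3, excluded
  n=4: 4 > 3, yield 4**2 = 16
  n=5: 5 > 3, yield 5**2 = 25
  n=6: 6 > 3, yield 6**2 = 36
Therefore res = [16, 25, 36].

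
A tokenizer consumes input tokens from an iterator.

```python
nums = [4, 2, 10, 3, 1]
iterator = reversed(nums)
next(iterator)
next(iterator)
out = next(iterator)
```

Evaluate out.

Step 1: reversed([4, 2, 10, 3, 1]) gives iterator: [1, 3, 10, 2, 4].
Step 2: First next() = 1, second next() = 3.
Step 3: Third next() = 10.
Therefore out = 10.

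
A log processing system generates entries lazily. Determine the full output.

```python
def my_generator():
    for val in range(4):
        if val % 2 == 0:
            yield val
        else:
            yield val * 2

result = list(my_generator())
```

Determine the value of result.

Step 1: For each val in range(4), yield val if even, else val*2:
  val=0 (even): yield 0
  val=1 (odd): yield 1*2 = 2
  val=2 (even): yield 2
  val=3 (odd): yield 3*2 = 6
Therefore result = [0, 2, 2, 6].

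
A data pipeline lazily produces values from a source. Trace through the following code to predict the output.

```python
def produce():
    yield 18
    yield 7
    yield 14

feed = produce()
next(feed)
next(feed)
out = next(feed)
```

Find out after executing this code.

Step 1: produce() creates a generator.
Step 2: next(feed) yields 18 (consumed and discarded).
Step 3: next(feed) yields 7 (consumed and discarded).
Step 4: next(feed) yields 14, assigned to out.
Therefore out = 14.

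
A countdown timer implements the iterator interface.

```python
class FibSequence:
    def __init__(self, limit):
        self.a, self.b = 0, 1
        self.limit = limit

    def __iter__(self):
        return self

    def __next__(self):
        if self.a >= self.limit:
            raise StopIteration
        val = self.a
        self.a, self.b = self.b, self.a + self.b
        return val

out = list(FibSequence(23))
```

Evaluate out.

Step 1: Fibonacci-like sequence (a=0, b=1) until >= 23:
  Yield 0, then a,b = 1,1
  Yield 1, then a,b = 1,2
  Yield 1, then a,b = 2,3
  Yield 2, then a,b = 3,5
  Yield 3, then a,b = 5,8
  Yield 5, then a,b = 8,13
  Yield 8, then a,b = 13,21
  Yield 13, then a,b = 21,34
  Yield 21, then a,b = 34,55
Step 2: 34 >= 23, stop.
Therefore out = [0, 1, 1, 2, 3, 5, 8, 13, 21].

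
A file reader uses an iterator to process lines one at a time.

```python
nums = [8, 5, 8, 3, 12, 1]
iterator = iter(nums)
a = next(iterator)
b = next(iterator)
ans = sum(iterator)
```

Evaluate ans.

Step 1: Create iterator over [8, 5, 8, 3, 12, 1].
Step 2: a = next() = 8, b = next() = 5.
Step 3: sum() of remaining [8, 3, 12, 1] = 24.
Therefore ans = 24.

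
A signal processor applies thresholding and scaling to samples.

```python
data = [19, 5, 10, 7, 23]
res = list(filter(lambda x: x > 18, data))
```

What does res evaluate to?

Step 1: Filter elements > 18:
  19: kept
  5: removed
  10: removed
  7: removed
  23: kept
Therefore res = [19, 23].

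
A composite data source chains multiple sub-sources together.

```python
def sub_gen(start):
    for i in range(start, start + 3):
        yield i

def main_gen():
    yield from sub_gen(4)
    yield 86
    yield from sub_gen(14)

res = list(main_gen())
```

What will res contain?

Step 1: main_gen() delegates to sub_gen(4):
  yield 4
  yield 5
  yield 6
Step 2: yield 86
Step 3: Delegates to sub_gen(14):
  yield 14
  yield 15
  yield 16
Therefore res = [4, 5, 6, 86, 14, 15, 16].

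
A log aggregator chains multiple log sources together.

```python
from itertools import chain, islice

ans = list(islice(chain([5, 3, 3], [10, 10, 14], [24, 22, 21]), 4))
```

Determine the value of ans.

Step 1: chain([5, 3, 3], [10, 10, 14], [24, 22, 21]) = [5, 3, 3, 10, 10, 14, 24, 22, 21].
Step 2: islice takes first 4 elements: [5, 3, 3, 10].
Therefore ans = [5, 3, 3, 10].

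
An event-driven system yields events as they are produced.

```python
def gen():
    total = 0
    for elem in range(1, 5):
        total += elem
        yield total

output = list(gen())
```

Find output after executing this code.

Step 1: Generator accumulates running sum:
  elem=1: total = 1, yield 1
  elem=2: total = 3, yield 3
  elem=3: total = 6, yield 6
  elem=4: total = 10, yield 10
Therefore output = [1, 3, 6, 10].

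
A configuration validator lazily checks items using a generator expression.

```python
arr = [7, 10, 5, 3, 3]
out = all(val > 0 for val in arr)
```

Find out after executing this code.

Step 1: Check val > 0 for each element in [7, 10, 5, 3, 3]:
  7 > 0: True
  10 > 0: True
  5 > 0: True
  3 > 0: True
  3 > 0: True
Step 2: all() returns True.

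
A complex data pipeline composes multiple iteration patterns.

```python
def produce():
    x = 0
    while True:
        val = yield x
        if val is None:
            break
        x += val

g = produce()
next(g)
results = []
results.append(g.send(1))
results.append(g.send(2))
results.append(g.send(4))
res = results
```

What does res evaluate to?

Step 1: next(g) -> yield 0.
Step 2: send(1) -> x = 1, yield 1.
Step 3: send(2) -> x = 3, yield 3.
Step 4: send(4) -> x = 7, yield 7.
Therefore res = [1, 3, 7].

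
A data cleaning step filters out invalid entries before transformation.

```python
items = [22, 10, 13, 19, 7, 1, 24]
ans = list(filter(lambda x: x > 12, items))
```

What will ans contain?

Step 1: Filter elements > 12:
  22: kept
  10: removed
  13: kept
  19: kept
  7: removed
  1: removed
  24: kept
Therefore ans = [22, 13, 19, 24].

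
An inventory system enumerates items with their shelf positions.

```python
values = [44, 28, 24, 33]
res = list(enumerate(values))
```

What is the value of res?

Step 1: enumerate pairs each element with its index:
  (0, 44)
  (1, 28)
  (2, 24)
  (3, 33)
Therefore res = [(0, 44), (1, 28), (2, 24), (3, 33)].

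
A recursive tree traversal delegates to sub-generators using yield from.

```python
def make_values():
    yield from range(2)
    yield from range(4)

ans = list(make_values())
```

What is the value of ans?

Step 1: Trace yields in order:
  yield 0
  yield 1
  yield 0
  yield 1
  yield 2
  yield 3
Therefore ans = [0, 1, 0, 1, 2, 3].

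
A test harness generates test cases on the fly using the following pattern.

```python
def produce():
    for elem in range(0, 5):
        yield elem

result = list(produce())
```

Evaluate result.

Step 1: The generator yields each value from range(0, 5).
Step 2: list() consumes all yields: [0, 1, 2, 3, 4].
Therefore result = [0, 1, 2, 3, 4].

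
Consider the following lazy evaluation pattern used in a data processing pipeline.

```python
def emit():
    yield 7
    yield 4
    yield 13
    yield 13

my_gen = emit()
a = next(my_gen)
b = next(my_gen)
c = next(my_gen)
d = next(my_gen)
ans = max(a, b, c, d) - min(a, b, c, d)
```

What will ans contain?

Step 1: Create generator and consume all values:
  a = next(my_gen) = 7
  b = next(my_gen) = 4
  c = next(my_gen) = 13
  d = next(my_gen) = 13
Step 2: max = 13, min = 4, ans = 13 - 4 = 9.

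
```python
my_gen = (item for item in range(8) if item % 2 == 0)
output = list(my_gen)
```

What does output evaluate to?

Step 1: Filter range(8) keeping only even values:
  item=0: even, included
  item=1: odd, excluded
  item=2: even, included
  item=3: odd, excluded
  item=4: even, included
  item=5: odd, excluded
  item=6: even, included
  item=7: odd, excluded
Therefore output = [0, 2, 4, 6].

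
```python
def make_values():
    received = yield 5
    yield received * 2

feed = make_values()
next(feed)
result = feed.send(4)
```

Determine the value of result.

Step 1: next(feed) advances to first yield, producing 5.
Step 2: send(4) resumes, received = 4.
Step 3: yield received * 2 = 4 * 2 = 8.
Therefore result = 8.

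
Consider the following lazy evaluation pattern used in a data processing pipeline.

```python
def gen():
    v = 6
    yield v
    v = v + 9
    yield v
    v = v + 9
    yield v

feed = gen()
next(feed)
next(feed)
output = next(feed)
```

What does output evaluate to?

Step 1: Trace through generator execution:
  Yield 1: v starts at 6, yield 6
  Yield 2: v = 6 + 9 = 15, yield 15
  Yield 3: v = 15 + 9 = 24, yield 24
Step 2: First next() gets 6, second next() gets the second value, third next() yields 24.
Therefore output = 24.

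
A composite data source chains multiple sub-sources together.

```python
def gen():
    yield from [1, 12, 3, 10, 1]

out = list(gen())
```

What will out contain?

Step 1: yield from delegates to the iterable, yielding each element.
Step 2: Collected values: [1, 12, 3, 10, 1].
Therefore out = [1, 12, 3, 10, 1].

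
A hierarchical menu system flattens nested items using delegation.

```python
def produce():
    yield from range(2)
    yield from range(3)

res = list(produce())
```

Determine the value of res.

Step 1: Trace yields in order:
  yield 0
  yield 1
  yield 0
  yield 1
  yield 2
Therefore res = [0, 1, 0, 1, 2].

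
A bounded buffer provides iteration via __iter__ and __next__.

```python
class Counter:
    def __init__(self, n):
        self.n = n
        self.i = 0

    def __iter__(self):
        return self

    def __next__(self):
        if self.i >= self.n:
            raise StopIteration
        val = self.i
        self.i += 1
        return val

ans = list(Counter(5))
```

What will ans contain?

Step 1: Counter(5) creates an iterator counting 0 to 4.
Step 2: list() consumes all values: [0, 1, 2, 3, 4].
Therefore ans = [0, 1, 2, 3, 4].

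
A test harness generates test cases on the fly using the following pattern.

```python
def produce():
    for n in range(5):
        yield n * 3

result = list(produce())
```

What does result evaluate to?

Step 1: For each n in range(5), yield n * 3:
  n=0: yield 0 * 3 = 0
  n=1: yield 1 * 3 = 3
  n=2: yield 2 * 3 = 6
  n=3: yield 3 * 3 = 9
  n=4: yield 4 * 3 = 12
Therefore result = [0, 3, 6, 9, 12].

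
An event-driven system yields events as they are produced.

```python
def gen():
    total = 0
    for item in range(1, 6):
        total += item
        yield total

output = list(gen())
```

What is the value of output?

Step 1: Generator accumulates running sum:
  item=1: total = 1, yield 1
  item=2: total = 3, yield 3
  item=3: total = 6, yield 6
  item=4: total = 10, yield 10
  item=5: total = 15, yield 15
Therefore output = [1, 3, 6, 10, 15].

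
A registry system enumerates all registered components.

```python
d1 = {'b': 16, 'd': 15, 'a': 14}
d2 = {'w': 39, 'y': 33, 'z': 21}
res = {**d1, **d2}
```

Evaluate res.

Step 1: Merge d1 and d2 (d2 values override on key conflicts).
Step 2: d1 has keys ['b', 'd', 'a'], d2 has keys ['w', 'y', 'z'].
Therefore res = {'b': 16, 'd': 15, 'a': 14, 'w': 39, 'y': 33, 'z': 21}.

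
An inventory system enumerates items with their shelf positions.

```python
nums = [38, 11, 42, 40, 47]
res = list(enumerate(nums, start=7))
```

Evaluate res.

Step 1: enumerate with start=7:
  (7, 38)
  (8, 11)
  (9, 42)
  (10, 40)
  (11, 47)
Therefore res = [(7, 38), (8, 11), (9, 42), (10, 40), (11, 47)].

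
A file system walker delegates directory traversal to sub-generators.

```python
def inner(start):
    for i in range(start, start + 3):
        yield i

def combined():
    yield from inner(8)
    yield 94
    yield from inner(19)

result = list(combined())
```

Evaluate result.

Step 1: combined() delegates to inner(8):
  yield 8
  yield 9
  yield 10
Step 2: yield 94
Step 3: Delegates to inner(19):
  yield 19
  yield 20
  yield 21
Therefore result = [8, 9, 10, 94, 19, 20, 21].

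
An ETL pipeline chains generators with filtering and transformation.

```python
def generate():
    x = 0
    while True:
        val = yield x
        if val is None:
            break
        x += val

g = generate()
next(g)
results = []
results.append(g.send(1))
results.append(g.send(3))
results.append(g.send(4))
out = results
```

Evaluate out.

Step 1: next(g) -> yield 0.
Step 2: send(1) -> x = 1, yield 1.
Step 3: send(3) -> x = 4, yield 4.
Step 4: send(4) -> x = 8, yield 8.
Therefore out = [1, 4, 8].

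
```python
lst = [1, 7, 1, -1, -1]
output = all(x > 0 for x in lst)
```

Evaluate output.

Step 1: Check x > 0 for each element in [1, 7, 1, -1, -1]:
  1 > 0: True
  7 > 0: True
  1 > 0: True
  -1 > 0: False
  -1 > 0: False
Step 2: all() returns False.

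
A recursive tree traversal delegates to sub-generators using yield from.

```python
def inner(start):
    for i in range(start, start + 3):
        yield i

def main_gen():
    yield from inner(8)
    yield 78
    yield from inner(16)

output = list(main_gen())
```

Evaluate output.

Step 1: main_gen() delegates to inner(8):
  yield 8
  yield 9
  yield 10
Step 2: yield 78
Step 3: Delegates to inner(16):
  yield 16
  yield 17
  yield 18
Therefore output = [8, 9, 10, 78, 16, 17, 18].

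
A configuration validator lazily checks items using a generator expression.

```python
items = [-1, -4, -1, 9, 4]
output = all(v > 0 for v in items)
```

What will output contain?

Step 1: Check v > 0 for each element in [-1, -4, -1, 9, 4]:
  -1 > 0: False
  -4 > 0: False
  -1 > 0: False
  9 > 0: True
  4 > 0: True
Step 2: all() returns False.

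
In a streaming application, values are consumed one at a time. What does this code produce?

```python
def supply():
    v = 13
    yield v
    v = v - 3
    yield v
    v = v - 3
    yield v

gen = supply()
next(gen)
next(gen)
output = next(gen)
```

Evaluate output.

Step 1: Trace through generator execution:
  Yield 1: v starts at 13, yield 13
  Yield 2: v = 13 - 3 = 10, yield 10
  Yield 3: v = 10 - 3 = 7, yield 7
Step 2: First next() gets 13, second next() gets the second value, third next() yields 7.
Therefore output = 7.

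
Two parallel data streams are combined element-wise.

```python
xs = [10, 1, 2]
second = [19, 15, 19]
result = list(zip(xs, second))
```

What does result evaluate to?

Step 1: zip pairs elements at same index:
  Index 0: (10, 19)
  Index 1: (1, 15)
  Index 2: (2, 19)
Therefore result = [(10, 19), (1, 15), (2, 19)].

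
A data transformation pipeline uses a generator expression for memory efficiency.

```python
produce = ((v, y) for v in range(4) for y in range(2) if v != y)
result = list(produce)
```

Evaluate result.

Step 1: Nested generator over range(4) x range(2) where v != y:
  (0, 0): excluded (v == y)
  (0, 1): included
  (1, 0): included
  (1, 1): excluded (v == y)
  (2, 0): included
  (2, 1): included
  (3, 0): included
  (3, 1): included
Therefore result = [(0, 1), (1, 0), (2, 0), (2, 1), (3, 0), (3, 1)].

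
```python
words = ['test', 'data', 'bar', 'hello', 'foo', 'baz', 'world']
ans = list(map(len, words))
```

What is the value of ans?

Step 1: Map len() to each word:
  'test' -> 4
  'data' -> 4
  'bar' -> 3
  'hello' -> 5
  'foo' -> 3
  'baz' -> 3
  'world' -> 5
Therefore ans = [4, 4, 3, 5, 3, 3, 5].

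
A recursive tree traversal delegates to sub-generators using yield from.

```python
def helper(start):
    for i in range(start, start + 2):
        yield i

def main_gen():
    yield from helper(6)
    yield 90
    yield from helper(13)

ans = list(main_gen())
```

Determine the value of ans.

Step 1: main_gen() delegates to helper(6):
  yield 6
  yield 7
Step 2: yield 90
Step 3: Delegates to helper(13):
  yield 13
  yield 14
Therefore ans = [6, 7, 90, 13, 14].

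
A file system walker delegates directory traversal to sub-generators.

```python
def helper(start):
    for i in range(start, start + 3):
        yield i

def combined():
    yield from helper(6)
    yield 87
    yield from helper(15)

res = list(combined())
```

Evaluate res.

Step 1: combined() delegates to helper(6):
  yield 6
  yield 7
  yield 8
Step 2: yield 87
Step 3: Delegates to helper(15):
  yield 15
  yield 16
  yield 17
Therefore res = [6, 7, 8, 87, 15, 16, 17].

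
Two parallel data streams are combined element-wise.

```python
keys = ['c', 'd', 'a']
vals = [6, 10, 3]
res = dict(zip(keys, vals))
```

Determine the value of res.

Step 1: zip pairs keys with values:
  'c' -> 6
  'd' -> 10
  'a' -> 3
Therefore res = {'c': 6, 'd': 10, 'a': 3}.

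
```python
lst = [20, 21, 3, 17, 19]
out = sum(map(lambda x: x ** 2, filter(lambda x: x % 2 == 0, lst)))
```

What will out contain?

Step 1: Filter even numbers from [20, 21, 3, 17, 19]: [20]
Step 2: Square each: [400]
Step 3: Sum = 400.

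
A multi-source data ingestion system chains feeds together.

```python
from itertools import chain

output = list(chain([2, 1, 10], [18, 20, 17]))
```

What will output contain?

Step 1: chain() concatenates iterables: [2, 1, 10] + [18, 20, 17].
Therefore output = [2, 1, 10, 18, 20, 17].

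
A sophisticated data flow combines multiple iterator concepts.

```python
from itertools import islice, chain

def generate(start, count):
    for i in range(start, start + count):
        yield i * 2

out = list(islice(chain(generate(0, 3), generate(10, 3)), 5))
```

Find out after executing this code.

Step 1: generate(0, 3) yields [0, 2, 4].
Step 2: generate(10, 3) yields [20, 22, 24].
Step 3: chain concatenates: [0, 2, 4, 20, 22, 24].
Step 4: islice takes first 5: [0, 2, 4, 20, 22].
Therefore out = [0, 2, 4, 20, 22].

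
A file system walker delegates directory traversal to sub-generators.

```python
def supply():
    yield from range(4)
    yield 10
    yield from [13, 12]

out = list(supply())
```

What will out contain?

Step 1: Trace yields in order:
  yield 0
  yield 1
  yield 2
  yield 3
  yield 10
  yield 13
  yield 12
Therefore out = [0, 1, 2, 3, 10, 13, 12].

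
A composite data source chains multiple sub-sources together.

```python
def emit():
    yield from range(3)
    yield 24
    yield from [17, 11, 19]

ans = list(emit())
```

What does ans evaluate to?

Step 1: Trace yields in order:
  yield 0
  yield 1
  yield 2
  yield 24
  yield 17
  yield 11
  yield 19
Therefore ans = [0, 1, 2, 24, 17, 11, 19].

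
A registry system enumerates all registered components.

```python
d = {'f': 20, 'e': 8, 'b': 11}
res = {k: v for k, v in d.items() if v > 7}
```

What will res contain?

Step 1: Filter items where value > 7:
  'f': 20 > 7: kept
  'e': 8 > 7: kept
  'b': 11 > 7: kept
Therefore res = {'f': 20, 'e': 8, 'b': 11}.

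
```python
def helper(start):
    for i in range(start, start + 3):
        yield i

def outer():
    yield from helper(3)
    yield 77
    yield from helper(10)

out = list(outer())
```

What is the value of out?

Step 1: outer() delegates to helper(3):
  yield 3
  yield 4
  yield 5
Step 2: yield 77
Step 3: Delegates to helper(10):
  yield 10
  yield 11
  yield 12
Therefore out = [3, 4, 5, 77, 10, 11, 12].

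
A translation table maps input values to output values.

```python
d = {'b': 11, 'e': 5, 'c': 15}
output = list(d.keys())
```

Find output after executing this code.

Step 1: d.keys() returns the dictionary keys in insertion order.
Therefore output = ['b', 'e', 'c'].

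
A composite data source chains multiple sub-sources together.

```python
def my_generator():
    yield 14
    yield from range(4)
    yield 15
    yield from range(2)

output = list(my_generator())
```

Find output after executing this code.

Step 1: Trace yields in order:
  yield 14
  yield 0
  yield 1
  yield 2
  yield 3
  yield 15
  yield 0
  yield 1
Therefore output = [14, 0, 1, 2, 3, 15, 0, 1].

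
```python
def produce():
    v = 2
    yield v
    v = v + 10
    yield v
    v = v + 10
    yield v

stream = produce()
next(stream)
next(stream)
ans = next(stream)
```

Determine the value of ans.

Step 1: Trace through generator execution:
  Yield 1: v starts at 2, yield 2
  Yield 2: v = 2 + 10 = 12, yield 12
  Yield 3: v = 12 + 10 = 22, yield 22
Step 2: First next() gets 2, second next() gets the second value, third next() yields 22.
Therefore ans = 22.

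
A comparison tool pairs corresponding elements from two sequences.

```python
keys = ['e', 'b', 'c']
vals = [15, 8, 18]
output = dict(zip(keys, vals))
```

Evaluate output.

Step 1: zip pairs keys with values:
  'e' -> 15
  'b' -> 8
  'c' -> 18
Therefore output = {'e': 15, 'b': 8, 'c': 18}.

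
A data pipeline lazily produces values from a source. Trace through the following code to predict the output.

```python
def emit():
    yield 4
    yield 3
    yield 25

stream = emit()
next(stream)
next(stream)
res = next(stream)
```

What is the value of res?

Step 1: emit() creates a generator.
Step 2: next(stream) yields 4 (consumed and discarded).
Step 3: next(stream) yields 3 (consumed and discarded).
Step 4: next(stream) yields 25, assigned to res.
Therefore res = 25.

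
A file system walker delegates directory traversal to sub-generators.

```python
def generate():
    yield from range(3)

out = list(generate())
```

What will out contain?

Step 1: yield from delegates to the iterable, yielding each element.
Step 2: Collected values: [0, 1, 2].
Therefore out = [0, 1, 2].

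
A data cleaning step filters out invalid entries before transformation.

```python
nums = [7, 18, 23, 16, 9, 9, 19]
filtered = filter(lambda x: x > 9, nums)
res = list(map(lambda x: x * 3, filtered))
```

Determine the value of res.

Step 1: Filter nums for elements > 9:
  7: removed
  18: kept
  23: kept
  16: kept
  9: removed
  9: removed
  19: kept
Step 2: Map x * 3 on filtered [18, 23, 16, 19]:
  18 -> 54
  23 -> 69
  16 -> 48
  19 -> 57
Therefore res = [54, 69, 48, 57].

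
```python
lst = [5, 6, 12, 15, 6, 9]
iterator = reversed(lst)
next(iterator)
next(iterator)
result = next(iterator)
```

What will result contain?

Step 1: reversed([5, 6, 12, 15, 6, 9]) gives iterator: [9, 6, 15, 12, 6, 5].
Step 2: First next() = 9, second next() = 6.
Step 3: Third next() = 15.
Therefore result = 15.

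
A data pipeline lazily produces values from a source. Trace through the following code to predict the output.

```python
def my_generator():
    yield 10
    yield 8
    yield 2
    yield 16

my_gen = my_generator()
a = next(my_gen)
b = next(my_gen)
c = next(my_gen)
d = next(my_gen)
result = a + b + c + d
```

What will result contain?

Step 1: Create generator and consume all values:
  a = next(my_gen) = 10
  b = next(my_gen) = 8
  c = next(my_gen) = 2
  d = next(my_gen) = 16
Step 2: result = 10 + 8 + 2 + 16 = 36.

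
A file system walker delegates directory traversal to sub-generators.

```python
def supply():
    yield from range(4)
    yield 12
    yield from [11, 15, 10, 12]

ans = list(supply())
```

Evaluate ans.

Step 1: Trace yields in order:
  yield 0
  yield 1
  yield 2
  yield 3
  yield 12
  yield 11
  yield 15
  yield 10
  yield 12
Therefore ans = [0, 1, 2, 3, 12, 11, 15, 10, 12].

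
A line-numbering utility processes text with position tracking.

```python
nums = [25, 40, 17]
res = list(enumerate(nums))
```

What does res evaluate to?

Step 1: enumerate pairs each element with its index:
  (0, 25)
  (1, 40)
  (2, 17)
Therefore res = [(0, 25), (1, 40), (2, 17)].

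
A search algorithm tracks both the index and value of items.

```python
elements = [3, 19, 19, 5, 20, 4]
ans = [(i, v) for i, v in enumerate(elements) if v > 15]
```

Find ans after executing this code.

Step 1: Filter enumerate([3, 19, 19, 5, 20, 4]) keeping v > 15:
  (0, 3): 3 <= 15, excluded
  (1, 19): 19 > 15, included
  (2, 19): 19 > 15, included
  (3, 5): 5 <= 15, excluded
  (4, 20): 20 > 15, included
  (5, 4): 4 <= 15, excluded
Therefore ans = [(1, 19), (2, 19), (4, 20)].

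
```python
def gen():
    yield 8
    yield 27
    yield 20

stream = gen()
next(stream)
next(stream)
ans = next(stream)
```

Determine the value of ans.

Step 1: gen() creates a generator.
Step 2: next(stream) yields 8 (consumed and discarded).
Step 3: next(stream) yields 27 (consumed and discarded).
Step 4: next(stream) yields 20, assigned to ans.
Therefore ans = 20.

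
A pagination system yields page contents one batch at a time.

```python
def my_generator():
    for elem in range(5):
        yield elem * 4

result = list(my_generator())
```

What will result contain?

Step 1: For each elem in range(5), yield elem * 4:
  elem=0: yield 0 * 4 = 0
  elem=1: yield 1 * 4 = 4
  elem=2: yield 2 * 4 = 8
  elem=3: yield 3 * 4 = 12
  elem=4: yield 4 * 4 = 16
Therefore result = [0, 4, 8, 12, 16].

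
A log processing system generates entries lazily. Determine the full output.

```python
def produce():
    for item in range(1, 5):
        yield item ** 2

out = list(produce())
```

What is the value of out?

Step 1: For each item in range(1, 5), yield item**2:
  item=1: yield 1**2 = 1
  item=2: yield 2**2 = 4
  item=3: yield 3**2 = 9
  item=4: yield 4**2 = 16
Therefore out = [1, 4, 9, 16].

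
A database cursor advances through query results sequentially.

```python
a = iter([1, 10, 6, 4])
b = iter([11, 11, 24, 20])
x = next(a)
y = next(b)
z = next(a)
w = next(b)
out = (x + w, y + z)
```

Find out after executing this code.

Step 1: a iterates [1, 10, 6, 4], b iterates [11, 11, 24, 20].
Step 2: x = next(a) = 1, y = next(b) = 11.
Step 3: z = next(a) = 10, w = next(b) = 11.
Step 4: out = (1 + 11, 11 + 10) = (12, 21).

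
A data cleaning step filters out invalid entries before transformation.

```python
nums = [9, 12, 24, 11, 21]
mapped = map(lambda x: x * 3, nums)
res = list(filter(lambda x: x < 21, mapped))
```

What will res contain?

Step 1: Map x * 3:
  9 -> 27
  12 -> 36
  24 -> 72
  11 -> 33
  21 -> 63
Step 2: Filter for < 21:
  27: removed
  36: removed
  72: removed
  33: removed
  63: removed
Therefore res = [].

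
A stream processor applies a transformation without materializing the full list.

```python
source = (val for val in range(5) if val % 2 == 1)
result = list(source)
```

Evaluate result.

Step 1: Filter range(5) keeping only odd values:
  val=0: even, excluded
  val=1: odd, included
  val=2: even, excluded
  val=3: odd, included
  val=4: even, excluded
Therefore result = [1, 3].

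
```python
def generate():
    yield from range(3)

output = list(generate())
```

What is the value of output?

Step 1: yield from delegates to the iterable, yielding each element.
Step 2: Collected values: [0, 1, 2].
Therefore output = [0, 1, 2].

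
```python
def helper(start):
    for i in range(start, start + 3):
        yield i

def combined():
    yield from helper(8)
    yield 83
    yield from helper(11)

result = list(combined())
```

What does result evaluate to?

Step 1: combined() delegates to helper(8):
  yield 8
  yield 9
  yield 10
Step 2: yield 83
Step 3: Delegates to helper(11):
  yield 11
  yield 12
  yield 13
Therefore result = [8, 9, 10, 83, 11, 12, 13].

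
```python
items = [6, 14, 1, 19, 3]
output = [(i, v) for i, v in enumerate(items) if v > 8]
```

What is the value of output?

Step 1: Filter enumerate([6, 14, 1, 19, 3]) keeping v > 8:
  (0, 6): 6 <= 8, excluded
  (1, 14): 14 > 8, included
  (2, 1): 1 <= 8, excluded
  (3, 19): 19 > 8, included
  (4, 3): 3 <= 8, excluded
Therefore output = [(1, 14), (3, 19)].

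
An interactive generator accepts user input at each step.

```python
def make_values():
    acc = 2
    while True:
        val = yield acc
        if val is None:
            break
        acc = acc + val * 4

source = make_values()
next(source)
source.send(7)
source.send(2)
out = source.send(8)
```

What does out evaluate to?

Step 1: next() -> yield acc=2.
Step 2: send(7) -> val=7, acc = 2 + 7*4 = 30, yield 30.
Step 3: send(2) -> val=2, acc = 30 + 2*4 = 38, yield 38.
Step 4: send(8) -> val=8, acc = 38 + 8*4 = 70, yield 70.
Therefore out = 70.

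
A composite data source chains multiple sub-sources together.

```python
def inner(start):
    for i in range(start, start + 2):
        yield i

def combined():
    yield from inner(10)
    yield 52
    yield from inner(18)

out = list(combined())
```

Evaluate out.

Step 1: combined() delegates to inner(10):
  yield 10
  yield 11
Step 2: yield 52
Step 3: Delegates to inner(18):
  yield 18
  yield 19
Therefore out = [10, 11, 52, 18, 19].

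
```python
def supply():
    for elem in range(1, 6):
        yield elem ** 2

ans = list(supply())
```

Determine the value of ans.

Step 1: For each elem in range(1, 6), yield elem**2:
  elem=1: yield 1**2 = 1
  elem=2: yield 2**2 = 4
  elem=3: yield 3**2 = 9
  elem=4: yield 4**2 = 16
  elem=5: yield 5**2 = 25
Therefore ans = [1, 4, 9, 16, 25].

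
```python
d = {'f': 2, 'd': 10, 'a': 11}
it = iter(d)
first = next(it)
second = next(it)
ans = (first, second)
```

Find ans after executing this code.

Step 1: iter(d) iterates over keys: ['f', 'd', 'a'].
Step 2: first = next(it) = 'f', second = next(it) = 'd'.
Therefore ans = ('f', 'd').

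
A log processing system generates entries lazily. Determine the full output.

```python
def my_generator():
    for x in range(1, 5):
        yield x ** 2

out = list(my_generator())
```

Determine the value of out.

Step 1: For each x in range(1, 5), yield x**2:
  x=1: yield 1**2 = 1
  x=2: yield 2**2 = 4
  x=3: yield 3**2 = 9
  x=4: yield 4**2 = 16
Therefore out = [1, 4, 9, 16].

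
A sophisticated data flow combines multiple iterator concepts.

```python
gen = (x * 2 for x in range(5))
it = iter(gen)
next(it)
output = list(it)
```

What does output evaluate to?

Step 1: Generator produces [0, 2, 4, 6, 8].
Step 2: next(it) consumes first element (0).
Step 3: list(it) collects remaining: [2, 4, 6, 8].
Therefore output = [2, 4, 6, 8].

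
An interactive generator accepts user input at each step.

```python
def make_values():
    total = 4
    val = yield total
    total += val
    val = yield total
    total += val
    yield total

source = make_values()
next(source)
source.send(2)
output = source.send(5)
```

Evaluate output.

Step 1: next() -> yield total=4.
Step 2: send(2) -> val=2, total = 4+2 = 6, yield 6.
Step 3: send(5) -> val=5, total = 6+5 = 11, yield 11.
Therefore output = 11.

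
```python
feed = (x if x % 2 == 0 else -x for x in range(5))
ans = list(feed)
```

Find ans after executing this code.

Step 1: For each x in range(5), yield x if even, else -x:
  x=0: even, yield 0
  x=1: odd, yield -1
  x=2: even, yield 2
  x=3: odd, yield -3
  x=4: even, yield 4
Therefore ans = [0, -1, 2, -3, 4].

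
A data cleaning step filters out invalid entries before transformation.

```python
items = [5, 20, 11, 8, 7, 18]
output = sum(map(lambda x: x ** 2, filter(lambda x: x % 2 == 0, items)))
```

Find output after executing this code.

Step 1: Filter even numbers from [5, 20, 11, 8, 7, 18]: [20, 8, 18]
Step 2: Square each: [400, 64, 324]
Step 3: Sum = 788.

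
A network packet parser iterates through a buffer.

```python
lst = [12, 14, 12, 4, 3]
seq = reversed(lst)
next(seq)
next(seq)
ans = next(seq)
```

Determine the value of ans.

Step 1: reversed([12, 14, 12, 4, 3]) gives iterator: [3, 4, 12, 14, 12].
Step 2: First next() = 3, second next() = 4.
Step 3: Third next() = 12.
Therefore ans = 12.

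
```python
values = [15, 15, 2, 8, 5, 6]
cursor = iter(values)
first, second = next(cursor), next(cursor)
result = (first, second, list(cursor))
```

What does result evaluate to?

Step 1: Create iterator over [15, 15, 2, 8, 5, 6].
Step 2: first = 15, second = 15.
Step 3: Remaining elements: [2, 8, 5, 6].
Therefore result = (15, 15, [2, 8, 5, 6]).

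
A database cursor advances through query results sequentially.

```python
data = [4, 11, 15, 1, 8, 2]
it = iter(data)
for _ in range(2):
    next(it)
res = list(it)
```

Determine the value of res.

Step 1: Create iterator over [4, 11, 15, 1, 8, 2].
Step 2: Advance 2 positions (consuming [4, 11]).
Step 3: list() collects remaining elements: [15, 1, 8, 2].
Therefore res = [15, 1, 8, 2].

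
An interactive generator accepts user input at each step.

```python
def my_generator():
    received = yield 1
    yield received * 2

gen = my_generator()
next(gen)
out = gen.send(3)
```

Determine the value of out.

Step 1: next(gen) advances to first yield, producing 1.
Step 2: send(3) resumes, received = 3.
Step 3: yield received * 2 = 3 * 2 = 6.
Therefore out = 6.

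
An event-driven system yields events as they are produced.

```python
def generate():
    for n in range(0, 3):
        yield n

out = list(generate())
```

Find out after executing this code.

Step 1: The generator yields each value from range(0, 3).
Step 2: list() consumes all yields: [0, 1, 2].
Therefore out = [0, 1, 2].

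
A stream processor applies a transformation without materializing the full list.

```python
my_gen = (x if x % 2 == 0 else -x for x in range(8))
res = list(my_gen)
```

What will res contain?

Step 1: For each x in range(8), yield x if even, else -x:
  x=0: even, yield 0
  x=1: odd, yield -1
  x=2: even, yield 2
  x=3: odd, yield -3
  x=4: even, yield 4
  x=5: odd, yield -5
  x=6: even, yield 6
  x=7: odd, yield -7
Therefore res = [0, -1, 2, -3, 4, -5, 6, -7].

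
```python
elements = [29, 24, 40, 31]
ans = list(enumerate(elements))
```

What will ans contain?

Step 1: enumerate pairs each element with its index:
  (0, 29)
  (1, 24)
  (2, 40)
  (3, 31)
Therefore ans = [(0, 29), (1, 24), (2, 40), (3, 31)].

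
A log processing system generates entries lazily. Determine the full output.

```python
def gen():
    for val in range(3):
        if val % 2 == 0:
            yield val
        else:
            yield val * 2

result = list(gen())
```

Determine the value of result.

Step 1: For each val in range(3), yield val if even, else val*2:
  val=0 (even): yield 0
  val=1 (odd): yield 1*2 = 2
  val=2 (even): yield 2
Therefore result = [0, 2, 2].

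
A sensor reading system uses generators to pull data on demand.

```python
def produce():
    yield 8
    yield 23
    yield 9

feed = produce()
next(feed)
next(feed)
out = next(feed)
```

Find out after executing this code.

Step 1: produce() creates a generator.
Step 2: next(feed) yields 8 (consumed and discarded).
Step 3: next(feed) yields 23 (consumed and discarded).
Step 4: next(feed) yields 9, assigned to out.
Therefore out = 9.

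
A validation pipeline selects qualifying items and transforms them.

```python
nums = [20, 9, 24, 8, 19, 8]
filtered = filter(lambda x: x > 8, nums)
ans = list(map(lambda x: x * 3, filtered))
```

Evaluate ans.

Step 1: Filter nums for elements > 8:
  20: kept
  9: kept
  24: kept
  8: removed
  19: kept
  8: removed
Step 2: Map x * 3 on filtered [20, 9, 24, 19]:
  20 -> 60
  9 -> 27
  24 -> 72
  19 -> 57
Therefore ans = [60, 27, 72, 57].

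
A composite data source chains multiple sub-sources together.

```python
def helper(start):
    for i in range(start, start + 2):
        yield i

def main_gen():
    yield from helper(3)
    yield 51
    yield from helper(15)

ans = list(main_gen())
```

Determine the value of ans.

Step 1: main_gen() delegates to helper(3):
  yield 3
  yield 4
Step 2: yield 51
Step 3: Delegates to helper(15):
  yield 15
  yield 16
Therefore ans = [3, 4, 51, 15, 16].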